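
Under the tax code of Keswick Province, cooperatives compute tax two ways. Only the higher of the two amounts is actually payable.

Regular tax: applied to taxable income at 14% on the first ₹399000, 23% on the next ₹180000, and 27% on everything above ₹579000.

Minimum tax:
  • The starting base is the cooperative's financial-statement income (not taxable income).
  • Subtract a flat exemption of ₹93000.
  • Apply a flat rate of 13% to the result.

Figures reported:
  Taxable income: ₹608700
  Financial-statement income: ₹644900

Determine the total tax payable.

₹105279

Regular tax:
  ₹399000 × 14% = ₹55860
  ₹180000 × 23% = ₹41400
  ₹29700 × 27% = ₹8019
  → ₹105279

Minimum tax:
  Base (financial-statement income): ₹644900
  Less exemption ₹93000 → base ₹551900
  ₹551900 × 13% = ₹71747

₹105279 > ₹71747, so the regular tax governs.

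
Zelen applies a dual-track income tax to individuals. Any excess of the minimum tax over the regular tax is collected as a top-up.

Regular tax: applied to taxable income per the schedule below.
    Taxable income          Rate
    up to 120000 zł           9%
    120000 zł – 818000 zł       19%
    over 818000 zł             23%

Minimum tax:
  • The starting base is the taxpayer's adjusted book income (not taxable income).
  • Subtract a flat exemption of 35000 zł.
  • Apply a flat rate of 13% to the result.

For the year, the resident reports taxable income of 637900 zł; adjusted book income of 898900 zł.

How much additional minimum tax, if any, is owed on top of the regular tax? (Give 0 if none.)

3106 zł

Regular tax:
  120000 zł × 9% = 10800 zł
  517900 zł × 19% = 98401 zł
  → 109201 zł

Minimum tax:
  Base (adjusted book income): 898900 zł
  Less exemption 35000 zł → base 863900 zł
  863900 zł × 13% = 112307 zł

Excess of minimum tax over regular tax: 112307 zł − 109201 zł = 3106 zł.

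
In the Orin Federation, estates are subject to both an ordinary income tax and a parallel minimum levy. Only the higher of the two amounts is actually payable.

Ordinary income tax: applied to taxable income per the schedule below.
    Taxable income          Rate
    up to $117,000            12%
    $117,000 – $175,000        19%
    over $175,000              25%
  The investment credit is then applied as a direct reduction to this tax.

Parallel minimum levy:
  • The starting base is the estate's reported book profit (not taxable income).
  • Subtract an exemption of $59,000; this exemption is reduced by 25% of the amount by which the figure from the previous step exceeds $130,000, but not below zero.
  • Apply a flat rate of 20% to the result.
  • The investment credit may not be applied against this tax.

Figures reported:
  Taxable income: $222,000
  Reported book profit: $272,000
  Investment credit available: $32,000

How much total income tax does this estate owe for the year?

$49,700

Ordinary income tax:
  $117,000 × 12% = $14,040
  $58,000 × 19% = $11,020
  $47,000 × 25% = $11,750
  → $36,810
  Less investment credit $32,000 → $4,810

Parallel minimum levy:
  Base (reported book profit): $272,000
  Exemption: $59,000 − 25% × ($272,000 − $130,000) = $59,000 − $35,500 = $23,500
  Base: $272,000 − $23,500 = $248,500
  $248,500 × 20% = $49,700

$49,700 > $4,810, so the parallel minimum levy is the binding amount.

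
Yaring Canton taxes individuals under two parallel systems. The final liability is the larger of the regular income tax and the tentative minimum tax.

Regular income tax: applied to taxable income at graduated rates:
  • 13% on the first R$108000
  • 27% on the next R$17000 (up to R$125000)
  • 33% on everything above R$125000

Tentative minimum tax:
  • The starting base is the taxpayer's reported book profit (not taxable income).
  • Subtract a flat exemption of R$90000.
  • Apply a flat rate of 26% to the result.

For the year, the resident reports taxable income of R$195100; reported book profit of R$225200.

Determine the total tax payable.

Tentative minimum tax:
  Base (reported book profit): R$225200
  Less exemption R$90000 → base R$135200
  R$135200 × 26% = R$35152

Regular income tax:
  R$108000 × 13% = R$14040
  R$17000 × 27% = R$4590
  R$70100 × 33% = R$23133
  → R$41763

R$41763 > R$35152, so the regular income tax governs.

R$41763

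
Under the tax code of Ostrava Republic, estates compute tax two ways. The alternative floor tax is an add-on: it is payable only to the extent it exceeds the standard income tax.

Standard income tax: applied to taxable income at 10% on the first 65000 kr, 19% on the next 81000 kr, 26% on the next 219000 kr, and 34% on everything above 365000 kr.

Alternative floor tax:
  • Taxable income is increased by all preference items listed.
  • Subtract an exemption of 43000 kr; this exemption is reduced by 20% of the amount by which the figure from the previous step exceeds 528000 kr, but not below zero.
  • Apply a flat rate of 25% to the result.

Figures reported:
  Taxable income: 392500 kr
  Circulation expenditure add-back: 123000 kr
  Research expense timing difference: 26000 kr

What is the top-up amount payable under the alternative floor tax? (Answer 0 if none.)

Standard income tax:
  65000 kr × 10% = 6500 kr
  81000 kr × 19% = 15390 kr
  219000 kr × 26% = 56940 kr
  27500 kr × 34% = 9350 kr
  → 88180 kr

Alternative floor tax:
  Adjusted income: 392500 kr + 123000 kr + 26000 kr = 541500 kr
  Exemption: 43000 kr − 20% × (541500 kr − 528000 kr) = 43000 kr − 2700 kr = 40300 kr
  Base: 541500 kr − 40300 kr = 501200 kr
  501200 kr × 25% = 125300 kr

Excess of alternative floor tax over standard income tax: 125300 kr − 88180 kr = 37120 kr.

37120 kr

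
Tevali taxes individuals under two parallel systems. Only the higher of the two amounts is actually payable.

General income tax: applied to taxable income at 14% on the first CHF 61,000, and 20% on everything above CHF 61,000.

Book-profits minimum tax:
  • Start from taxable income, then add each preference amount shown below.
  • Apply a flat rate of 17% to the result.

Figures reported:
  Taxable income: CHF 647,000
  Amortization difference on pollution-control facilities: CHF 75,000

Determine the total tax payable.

General income tax:
  CHF 61,000 × 14% = CHF 8,540
  CHF 586,000 × 20% = CHF 117,200
  → CHF 125,740

Book-profits minimum tax:
  Adjusted income: CHF 647,000 + CHF 75,000 = CHF 722,000
  CHF 722,000 × 17% = CHF 122,740

CHF 125,740 > CHF 122,740, so the general income tax governs.

CHF 125,740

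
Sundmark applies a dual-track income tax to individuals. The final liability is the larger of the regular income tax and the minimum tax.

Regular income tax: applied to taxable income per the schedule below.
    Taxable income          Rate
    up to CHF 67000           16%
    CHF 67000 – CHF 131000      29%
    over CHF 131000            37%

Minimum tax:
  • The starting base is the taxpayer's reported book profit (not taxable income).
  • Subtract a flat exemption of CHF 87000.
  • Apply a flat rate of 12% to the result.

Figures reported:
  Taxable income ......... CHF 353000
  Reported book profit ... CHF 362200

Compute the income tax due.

Regular income tax:
  CHF 67000 × 16% = CHF 10720
  CHF 64000 × 29% = CHF 18560
  CHF 222000 × 37% = CHF 82140
  → CHF 111420

Minimum tax:
  Base (reported book profit): CHF 362200
  Less exemption CHF 87000 → base CHF 275200
  CHF 275200 × 12% = CHF 33024

CHF 111420 > CHF 33024, so the regular income tax governs.

CHF 111420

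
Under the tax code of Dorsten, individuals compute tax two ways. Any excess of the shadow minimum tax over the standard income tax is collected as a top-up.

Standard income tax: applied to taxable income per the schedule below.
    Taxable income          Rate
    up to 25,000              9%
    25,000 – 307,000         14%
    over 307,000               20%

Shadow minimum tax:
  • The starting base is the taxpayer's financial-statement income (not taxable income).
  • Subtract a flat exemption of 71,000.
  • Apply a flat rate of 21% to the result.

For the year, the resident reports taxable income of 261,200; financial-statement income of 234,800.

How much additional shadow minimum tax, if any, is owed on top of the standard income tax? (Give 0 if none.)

0

Standard income tax:
  25,000 × 9% = 2,250
  236,200 × 14% = 33,068
  → 35,318

Shadow minimum tax:
  Base (financial-statement income): 234,800
  Less exemption 71,000 → base 163,800
  163,800 × 21% = 34,398

34,398 ≤ 35,318, so no add-on is due.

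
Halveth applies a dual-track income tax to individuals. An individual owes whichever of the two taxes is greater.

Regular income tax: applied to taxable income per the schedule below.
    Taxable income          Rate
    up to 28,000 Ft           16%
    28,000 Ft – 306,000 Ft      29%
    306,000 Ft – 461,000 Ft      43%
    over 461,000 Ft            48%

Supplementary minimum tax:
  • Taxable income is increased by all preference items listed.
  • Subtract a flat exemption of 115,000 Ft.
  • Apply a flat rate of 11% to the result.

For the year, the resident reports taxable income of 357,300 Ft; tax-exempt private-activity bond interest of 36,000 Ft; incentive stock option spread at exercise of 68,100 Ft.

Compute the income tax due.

107,159 Ft

Regular income tax:
  28,000 Ft × 16% = 4,480 Ft
  278,000 Ft × 29% = 80,620 Ft
  51,300 Ft × 43% = 22,059 Ft
  → 107,159 Ft

Supplementary minimum tax:
  Adjusted income: 357,300 Ft + 36,000 Ft + 68,100 Ft = 461,400 Ft
  Less exemption 115,000 Ft → base 346,400 Ft
  346,400 Ft × 11% = 38,104 Ft

107,159 Ft > 38,104 Ft, so the regular income tax governs.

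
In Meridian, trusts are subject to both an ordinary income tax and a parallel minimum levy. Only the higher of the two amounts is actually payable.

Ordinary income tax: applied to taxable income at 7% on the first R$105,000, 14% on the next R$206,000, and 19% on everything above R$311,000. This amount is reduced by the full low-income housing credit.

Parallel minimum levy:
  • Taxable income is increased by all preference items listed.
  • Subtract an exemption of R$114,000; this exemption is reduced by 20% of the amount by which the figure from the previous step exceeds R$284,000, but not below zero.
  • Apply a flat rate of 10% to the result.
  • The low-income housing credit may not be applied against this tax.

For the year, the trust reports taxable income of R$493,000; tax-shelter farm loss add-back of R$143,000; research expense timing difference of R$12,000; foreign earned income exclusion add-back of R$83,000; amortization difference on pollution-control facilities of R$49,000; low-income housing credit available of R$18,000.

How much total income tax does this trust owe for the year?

R$76,520

Ordinary income tax:
  R$105,000 × 7% = R$7,350
  R$206,000 × 14% = R$28,840
  R$182,000 × 19% = R$34,580
  → R$70,770
  Less low-income housing credit R$18,000 → R$52,770

Parallel minimum levy:
  Adjusted income: R$493,000 + R$143,000 + R$12,000 + R$83,000 + R$49,000 = R$780,000
  Exemption: R$114,000 − 20% × (R$780,000 − R$284,000) = R$114,000 − R$99,200 = R$14,800
  Base: R$780,000 − R$14,800 = R$765,200
  R$765,200 × 10% = R$76,520

R$76,520 > R$52,770, so the parallel minimum levy is the binding amount.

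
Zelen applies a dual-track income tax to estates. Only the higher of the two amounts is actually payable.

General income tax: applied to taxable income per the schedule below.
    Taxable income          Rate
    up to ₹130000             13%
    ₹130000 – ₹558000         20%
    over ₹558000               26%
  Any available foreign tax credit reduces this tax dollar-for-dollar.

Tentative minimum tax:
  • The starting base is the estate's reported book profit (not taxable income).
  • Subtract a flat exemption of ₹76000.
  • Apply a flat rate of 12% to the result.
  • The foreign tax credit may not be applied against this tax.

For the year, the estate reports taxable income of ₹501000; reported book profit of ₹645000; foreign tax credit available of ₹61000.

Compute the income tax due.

General income tax:
  ₹130000 × 13% = ₹16900
  ₹371000 × 20% = ₹74200
  → ₹91100
  Less foreign tax credit ₹61000 → ₹30100

Tentative minimum tax:
  Base (reported book profit): ₹645000
  Less exemption ₹76000 → base ₹569000
  ₹569000 × 12% = ₹68280

₹68280 > ₹30100, so the tentative minimum tax is the binding amount.

₹68280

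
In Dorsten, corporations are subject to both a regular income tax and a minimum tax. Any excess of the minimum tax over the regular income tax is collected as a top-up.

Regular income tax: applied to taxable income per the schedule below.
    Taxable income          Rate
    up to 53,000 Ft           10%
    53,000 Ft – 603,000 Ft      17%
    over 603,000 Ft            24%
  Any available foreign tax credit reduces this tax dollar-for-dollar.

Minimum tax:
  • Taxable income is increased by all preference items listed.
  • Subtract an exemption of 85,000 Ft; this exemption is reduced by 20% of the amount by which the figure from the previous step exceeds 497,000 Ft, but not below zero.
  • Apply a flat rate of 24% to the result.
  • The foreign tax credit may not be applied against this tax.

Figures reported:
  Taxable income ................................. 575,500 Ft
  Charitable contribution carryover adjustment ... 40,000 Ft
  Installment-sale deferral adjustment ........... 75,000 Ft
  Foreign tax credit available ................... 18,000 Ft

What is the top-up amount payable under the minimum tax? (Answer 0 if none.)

Minimum tax:
  Adjusted income: 575,500 Ft + 40,000 Ft + 75,000 Ft = 690,500 Ft
  Exemption: 85,000 Ft − 20% × (690,500 Ft − 497,000 Ft) = 85,000 Ft − 38,700 Ft = 46,300 Ft
  Base: 690,500 Ft − 46,300 Ft = 644,200 Ft
  644,200 Ft × 24% = 154,608 Ft

Regular income tax:
  53,000 Ft × 10% = 5,300 Ft
  522,500 Ft × 17% = 88,825 Ft
  → 94,125 Ft
  Less foreign tax credit 18,000 Ft → 76,125 Ft

Excess of minimum tax over regular income tax: 154,608 Ft − 76,125 Ft = 78,483 Ft.

78,483 Ft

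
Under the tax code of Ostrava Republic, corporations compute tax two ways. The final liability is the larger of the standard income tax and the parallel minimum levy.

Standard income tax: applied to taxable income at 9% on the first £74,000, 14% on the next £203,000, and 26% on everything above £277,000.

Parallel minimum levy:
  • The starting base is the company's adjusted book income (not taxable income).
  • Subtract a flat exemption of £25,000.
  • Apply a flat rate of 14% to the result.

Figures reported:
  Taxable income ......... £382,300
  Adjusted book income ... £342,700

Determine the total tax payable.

£62,458

Parallel minimum levy:
  Base (adjusted book income): £342,700
  Less exemption £25,000 → base £317,700
  £317,700 × 14% = £44,478

Standard income tax:
  £74,000 × 9% = £6,660
  £203,000 × 14% = £28,420
  £105,300 × 26% = £27,378
  → £62,458

£62,458 > £44,478, so the standard income tax governs.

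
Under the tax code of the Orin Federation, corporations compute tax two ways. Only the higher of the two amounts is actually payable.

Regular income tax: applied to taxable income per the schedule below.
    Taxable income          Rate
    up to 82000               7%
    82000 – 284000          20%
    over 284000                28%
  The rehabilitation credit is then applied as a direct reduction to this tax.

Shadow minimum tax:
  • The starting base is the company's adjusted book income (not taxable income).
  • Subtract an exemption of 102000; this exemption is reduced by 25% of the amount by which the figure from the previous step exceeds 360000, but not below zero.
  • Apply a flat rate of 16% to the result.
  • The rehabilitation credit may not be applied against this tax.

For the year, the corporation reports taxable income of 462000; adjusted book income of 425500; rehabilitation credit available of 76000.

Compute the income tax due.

Regular income tax:
  82000 × 7% = 5740
  202000 × 20% = 40400
  178000 × 28% = 49840
  → 95980
  Less rehabilitation credit 76000 → 19980

Shadow minimum tax:
  Base (adjusted book income): 425500
  Exemption: 102000 − 25% × (425500 − 360000) = 102000 − 16375 = 85625
  Base: 425500 − 85625 = 339875
  339875 × 16% = 54380

54380 > 19980, so the shadow minimum tax is the binding amount.

54380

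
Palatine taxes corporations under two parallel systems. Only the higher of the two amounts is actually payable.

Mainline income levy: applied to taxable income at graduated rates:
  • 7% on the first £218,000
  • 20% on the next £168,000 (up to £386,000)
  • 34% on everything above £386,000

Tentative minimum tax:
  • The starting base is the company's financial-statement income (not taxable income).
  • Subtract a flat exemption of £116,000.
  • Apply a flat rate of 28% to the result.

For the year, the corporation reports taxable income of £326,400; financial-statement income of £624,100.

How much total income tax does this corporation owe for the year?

£142,268

Tentative minimum tax:
  Base (financial-statement income): £624,100
  Less exemption £116,000 → base £508,100
  £508,100 × 28% = £142,268

Mainline income levy:
  £218,000 × 7% = £15,260
  £108,400 × 20% = £21,680
  → £36,940

£142,268 > £36,940, so the tentative minimum tax is the binding amount.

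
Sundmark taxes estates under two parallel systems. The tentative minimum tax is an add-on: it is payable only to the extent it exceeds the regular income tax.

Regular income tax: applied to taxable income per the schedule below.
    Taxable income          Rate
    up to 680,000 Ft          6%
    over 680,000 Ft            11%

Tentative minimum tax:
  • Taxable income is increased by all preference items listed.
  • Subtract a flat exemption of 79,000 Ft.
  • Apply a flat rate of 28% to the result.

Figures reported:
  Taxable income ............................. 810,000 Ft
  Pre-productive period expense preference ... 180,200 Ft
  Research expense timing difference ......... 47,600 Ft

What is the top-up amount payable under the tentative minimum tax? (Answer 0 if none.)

213,364 Ft

Tentative minimum tax:
  Adjusted income: 810,000 Ft + 180,200 Ft + 47,600 Ft = 1,037,800 Ft
  Less exemption 79,000 Ft → base 958,800 Ft
  958,800 Ft × 28% = 268,464 Ft

Regular income tax:
  680,000 Ft × 6% = 40,800 Ft
  130,000 Ft × 11% = 14,300 Ft
  → 55,100 Ft

Excess of tentative minimum tax over regular income tax: 268,464 Ft − 55,100 Ft = 213,364 Ft.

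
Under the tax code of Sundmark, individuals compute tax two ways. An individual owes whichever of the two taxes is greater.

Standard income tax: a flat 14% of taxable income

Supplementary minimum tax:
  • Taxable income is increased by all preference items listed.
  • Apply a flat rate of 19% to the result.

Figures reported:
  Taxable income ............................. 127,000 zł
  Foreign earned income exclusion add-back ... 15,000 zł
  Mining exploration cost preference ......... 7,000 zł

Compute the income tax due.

Supplementary minimum tax:
  Adjusted income: 127,000 zł + 15,000 zł + 7,000 zł = 149,000 zł
  149,000 zł × 19% = 28,310 zł

Standard income tax:
  127,000 zł × 14% = 17,780 zł

28,310 zł > 17,780 zł, so the supplementary minimum tax is the binding amount.

28,310 zł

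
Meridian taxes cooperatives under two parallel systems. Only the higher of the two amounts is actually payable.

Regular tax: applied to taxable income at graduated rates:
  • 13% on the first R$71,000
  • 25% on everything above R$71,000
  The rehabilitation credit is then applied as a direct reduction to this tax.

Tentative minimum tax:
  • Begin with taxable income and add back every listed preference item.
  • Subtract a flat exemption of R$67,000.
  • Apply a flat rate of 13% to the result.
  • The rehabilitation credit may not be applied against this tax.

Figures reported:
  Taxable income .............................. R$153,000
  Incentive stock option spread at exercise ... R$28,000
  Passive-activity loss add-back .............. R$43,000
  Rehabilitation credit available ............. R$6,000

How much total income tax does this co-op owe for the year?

Regular tax:
  R$71,000 × 13% = R$9,230
  R$82,000 × 25% = R$20,500
  → R$29,730
  Less rehabilitation credit R$6,000 → R$23,730

Tentative minimum tax:
  Adjusted income: R$153,000 + R$28,000 + R$43,000 = R$224,000
  Less exemption R$67,000 → base R$157,000
  R$157,000 × 13% = R$20,410

R$23,730 > R$20,410, so the regular tax governs.

R$23,730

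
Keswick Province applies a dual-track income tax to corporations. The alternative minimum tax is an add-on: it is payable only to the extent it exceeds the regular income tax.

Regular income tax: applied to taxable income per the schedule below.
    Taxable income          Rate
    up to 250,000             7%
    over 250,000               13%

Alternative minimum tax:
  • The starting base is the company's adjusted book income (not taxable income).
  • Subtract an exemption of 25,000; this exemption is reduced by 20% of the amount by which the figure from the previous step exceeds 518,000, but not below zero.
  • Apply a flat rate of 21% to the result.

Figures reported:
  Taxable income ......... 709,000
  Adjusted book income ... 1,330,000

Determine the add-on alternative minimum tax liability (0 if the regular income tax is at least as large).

202,130

Alternative minimum tax:
  Base (adjusted book income): 1,330,000
  Exemption: 20% × (1,330,000 − 518,000) = 162,400 ≥ 25,000, so the exemption is fully phased out
  Base: 1,330,000 − 0 = 1,330,000
  1,330,000 × 21% = 279,300

Regular income tax:
  250,000 × 7% = 17,500
  459,000 × 13% = 59,670
  → 77,170

Excess of alternative minimum tax over regular income tax: 279,300 − 77,170 = 202,130.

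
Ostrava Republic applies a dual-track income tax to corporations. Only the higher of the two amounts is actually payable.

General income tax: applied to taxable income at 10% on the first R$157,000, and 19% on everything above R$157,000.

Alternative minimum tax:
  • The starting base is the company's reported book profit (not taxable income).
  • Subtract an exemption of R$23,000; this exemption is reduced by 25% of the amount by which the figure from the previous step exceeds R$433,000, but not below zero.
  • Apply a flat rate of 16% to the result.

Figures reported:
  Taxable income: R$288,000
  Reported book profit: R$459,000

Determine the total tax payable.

Alternative minimum tax:
  Base (reported book profit): R$459,000
  Exemption: R$23,000 − 25% × (R$459,000 − R$433,000) = R$23,000 − R$6,500 = R$16,500
  Base: R$459,000 − R$16,500 = R$442,500
  R$442,500 × 16% = R$70,800

General income tax:
  R$157,000 × 10% = R$15,700
  R$131,000 × 19% = R$24,890
  → R$40,590

R$70,800 > R$40,590, so the alternative minimum tax is the binding amount.

R$70,800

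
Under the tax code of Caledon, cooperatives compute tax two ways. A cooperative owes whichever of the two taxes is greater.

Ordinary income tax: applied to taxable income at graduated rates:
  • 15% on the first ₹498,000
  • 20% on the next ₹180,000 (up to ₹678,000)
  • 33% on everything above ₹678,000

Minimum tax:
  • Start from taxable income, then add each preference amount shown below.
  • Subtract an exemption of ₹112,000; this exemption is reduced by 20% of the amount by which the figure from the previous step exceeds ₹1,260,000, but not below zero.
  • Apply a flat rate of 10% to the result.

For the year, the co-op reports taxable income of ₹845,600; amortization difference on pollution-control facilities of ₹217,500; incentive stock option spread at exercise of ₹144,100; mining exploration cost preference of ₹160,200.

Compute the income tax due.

Minimum tax:
  Adjusted income: ₹845,600 + ₹217,500 + ₹144,100 + ₹160,200 = ₹1,367,400
  Exemption: ₹112,000 − 20% × (₹1,367,400 − ₹1,260,000) = ₹112,000 − ₹21,480 = ₹90,520
  Base: ₹1,367,400 − ₹90,520 = ₹1,276,880
  ₹1,276,880 × 10% = ₹127,688

Ordinary income tax:
  ₹498,000 × 15% = ₹74,700
  ₹180,000 × 20% = ₹36,000
  ₹167,600 × 33% = ₹55,308
  → ₹166,008

₹166,008 > ₹127,688, so the ordinary income tax governs.

₹166,008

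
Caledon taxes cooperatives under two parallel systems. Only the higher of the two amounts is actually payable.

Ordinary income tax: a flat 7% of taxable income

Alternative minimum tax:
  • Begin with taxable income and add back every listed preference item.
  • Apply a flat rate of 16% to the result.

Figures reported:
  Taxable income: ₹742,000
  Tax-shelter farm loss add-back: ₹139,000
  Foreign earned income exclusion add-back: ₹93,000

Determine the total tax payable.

Alternative minimum tax:
  Adjusted income: ₹742,000 + ₹139,000 + ₹93,000 = ₹974,000
  ₹974,000 × 16% = ₹155,840

Ordinary income tax:
  ₹742,000 × 7% = ₹51,940

₹155,840 > ₹51,940, so the alternative minimum tax is the binding amount.

₹155,840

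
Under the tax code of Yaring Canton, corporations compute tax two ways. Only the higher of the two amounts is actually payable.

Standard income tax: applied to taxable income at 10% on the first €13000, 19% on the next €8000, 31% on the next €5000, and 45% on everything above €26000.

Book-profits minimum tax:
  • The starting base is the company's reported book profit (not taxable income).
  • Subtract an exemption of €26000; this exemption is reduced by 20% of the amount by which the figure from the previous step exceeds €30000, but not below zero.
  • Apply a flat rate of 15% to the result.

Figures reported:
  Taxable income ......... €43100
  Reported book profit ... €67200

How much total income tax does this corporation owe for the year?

€12065

Standard income tax:
  €13000 × 10% = €1300
  €8000 × 19% = €1520
  €5000 × 31% = €1550
  €17100 × 45% = €7695
  → €12065

Book-profits minimum tax:
  Base (reported book profit): €67200
  Exemption: €26000 − 20% × (€67200 − €30000) = €26000 − €7440 = €18560
  Base: €67200 − €18560 = €48640
  €48640 × 15% = €7296

€12065 > €7296, so the standard income tax governs.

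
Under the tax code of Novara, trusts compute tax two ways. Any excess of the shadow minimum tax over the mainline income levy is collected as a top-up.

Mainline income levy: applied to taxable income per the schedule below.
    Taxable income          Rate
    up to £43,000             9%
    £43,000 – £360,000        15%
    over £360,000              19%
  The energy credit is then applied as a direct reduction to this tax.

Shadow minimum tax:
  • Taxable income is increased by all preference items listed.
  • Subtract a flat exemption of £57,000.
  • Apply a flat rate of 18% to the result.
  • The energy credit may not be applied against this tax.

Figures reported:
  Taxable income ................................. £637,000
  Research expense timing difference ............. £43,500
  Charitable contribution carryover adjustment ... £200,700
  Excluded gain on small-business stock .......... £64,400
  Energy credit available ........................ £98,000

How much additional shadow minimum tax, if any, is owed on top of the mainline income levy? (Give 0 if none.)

Shadow minimum tax:
  Adjusted income: £637,000 + £43,500 + £200,700 + £64,400 = £945,600
  Less exemption £57,000 → base £888,600
  £888,600 × 18% = £159,948

Mainline income levy:
  £43,000 × 9% = £3,870
  £317,000 × 15% = £47,550
  £277,000 × 19% = £52,630
  → £104,050
  Less energy credit £98,000 → £6,050

Excess of shadow minimum tax over mainline income levy: £159,948 − £6,050 = £153,898.

£153,898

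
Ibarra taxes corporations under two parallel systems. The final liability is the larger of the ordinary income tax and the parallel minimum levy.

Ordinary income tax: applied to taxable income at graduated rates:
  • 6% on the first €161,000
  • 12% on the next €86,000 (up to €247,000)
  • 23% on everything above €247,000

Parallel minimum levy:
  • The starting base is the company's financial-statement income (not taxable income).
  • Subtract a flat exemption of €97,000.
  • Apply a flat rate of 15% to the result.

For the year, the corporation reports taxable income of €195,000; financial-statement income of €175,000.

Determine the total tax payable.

Parallel minimum levy:
  Base (financial-statement income): €175,000
  Less exemption €97,000 → base €78,000
  €78,000 × 15% = €11,700

Ordinary income tax:
  €161,000 × 6% = €9,660
  €34,000 × 12% = €4,080
  → €13,740

€13,740 > €11,700, so the ordinary income tax governs.

€13,740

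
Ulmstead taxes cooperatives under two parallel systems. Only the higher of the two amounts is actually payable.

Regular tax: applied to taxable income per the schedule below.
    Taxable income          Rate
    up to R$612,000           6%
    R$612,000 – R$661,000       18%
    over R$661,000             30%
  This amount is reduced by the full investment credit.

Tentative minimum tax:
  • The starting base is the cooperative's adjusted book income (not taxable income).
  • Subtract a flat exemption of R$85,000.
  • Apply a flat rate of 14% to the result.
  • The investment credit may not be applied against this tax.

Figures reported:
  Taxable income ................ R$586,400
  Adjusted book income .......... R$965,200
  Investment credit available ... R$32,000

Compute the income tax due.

Regular tax:
  R$586,400 × 6% = R$35,184
  Less investment credit R$32,000 → R$3,184

Tentative minimum tax:
  Base (adjusted book income): R$965,200
  Less exemption R$85,000 → base R$880,200
  R$880,200 × 14% = R$123,228

R$123,228 > R$3,184, so the tentative minimum tax is the binding amount.

R$123,228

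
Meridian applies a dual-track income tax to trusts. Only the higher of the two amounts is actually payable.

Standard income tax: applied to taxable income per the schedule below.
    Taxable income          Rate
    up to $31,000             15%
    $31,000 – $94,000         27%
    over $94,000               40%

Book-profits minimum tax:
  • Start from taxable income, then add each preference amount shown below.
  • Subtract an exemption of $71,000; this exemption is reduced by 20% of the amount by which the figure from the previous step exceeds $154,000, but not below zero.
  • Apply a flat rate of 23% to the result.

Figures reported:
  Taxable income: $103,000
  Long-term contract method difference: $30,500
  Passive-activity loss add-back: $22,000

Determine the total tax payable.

Book-profits minimum tax:
  Adjusted income: $103,000 + $30,500 + $22,000 = $155,500
  Exemption: $71,000 − 20% × ($155,500 − $154,000) = $71,000 − $300 = $70,700
  Base: $155,500 − $70,700 = $84,800
  $84,800 × 23% = $19,504

Standard income tax:
  $31,000 × 15% = $4,650
  $63,000 × 27% = $17,010
  $9,000 × 40% = $3,600
  → $25,260

$25,260 > $19,504, so the standard income tax governs.

$25,260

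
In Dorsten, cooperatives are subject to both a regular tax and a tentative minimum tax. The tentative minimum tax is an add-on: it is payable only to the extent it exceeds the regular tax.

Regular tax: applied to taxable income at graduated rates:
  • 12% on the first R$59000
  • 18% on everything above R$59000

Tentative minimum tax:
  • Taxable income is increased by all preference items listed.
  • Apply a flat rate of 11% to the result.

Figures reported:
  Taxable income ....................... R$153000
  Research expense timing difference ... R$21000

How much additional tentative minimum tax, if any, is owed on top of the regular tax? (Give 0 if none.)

Tentative minimum tax:
  Adjusted income: R$153000 + R$21000 = R$174000
  R$174000 × 11% = R$19140

Regular tax:
  R$59000 × 12% = R$7080
  R$94000 × 18% = R$16920
  → R$24000

R$19140 ≤ R$24000, so no add-on is due.

R$0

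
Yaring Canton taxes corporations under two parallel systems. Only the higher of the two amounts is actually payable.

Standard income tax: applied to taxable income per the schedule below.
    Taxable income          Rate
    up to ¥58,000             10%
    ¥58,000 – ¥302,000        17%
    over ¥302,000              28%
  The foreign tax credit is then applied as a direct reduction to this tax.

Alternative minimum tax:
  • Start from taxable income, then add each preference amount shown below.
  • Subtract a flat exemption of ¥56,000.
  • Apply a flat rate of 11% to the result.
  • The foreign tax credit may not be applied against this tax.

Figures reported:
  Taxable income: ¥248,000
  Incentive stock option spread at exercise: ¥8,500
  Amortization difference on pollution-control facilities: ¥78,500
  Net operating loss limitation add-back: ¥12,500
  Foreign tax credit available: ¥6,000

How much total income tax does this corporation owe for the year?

Alternative minimum tax:
  Adjusted income: ¥248,000 + ¥8,500 + ¥78,500 + ¥12,500 = ¥347,500
  Less exemption ¥56,000 → base ¥291,500
  ¥291,500 × 11% = ¥32,065

Standard income tax:
  ¥58,000 × 10% = ¥5,800
  ¥190,000 × 17% = ¥32,300
  → ¥38,100
  Less foreign tax credit ¥6,000 → ¥32,100

¥32,100 > ¥32,065, so the standard income tax governs.

¥32,100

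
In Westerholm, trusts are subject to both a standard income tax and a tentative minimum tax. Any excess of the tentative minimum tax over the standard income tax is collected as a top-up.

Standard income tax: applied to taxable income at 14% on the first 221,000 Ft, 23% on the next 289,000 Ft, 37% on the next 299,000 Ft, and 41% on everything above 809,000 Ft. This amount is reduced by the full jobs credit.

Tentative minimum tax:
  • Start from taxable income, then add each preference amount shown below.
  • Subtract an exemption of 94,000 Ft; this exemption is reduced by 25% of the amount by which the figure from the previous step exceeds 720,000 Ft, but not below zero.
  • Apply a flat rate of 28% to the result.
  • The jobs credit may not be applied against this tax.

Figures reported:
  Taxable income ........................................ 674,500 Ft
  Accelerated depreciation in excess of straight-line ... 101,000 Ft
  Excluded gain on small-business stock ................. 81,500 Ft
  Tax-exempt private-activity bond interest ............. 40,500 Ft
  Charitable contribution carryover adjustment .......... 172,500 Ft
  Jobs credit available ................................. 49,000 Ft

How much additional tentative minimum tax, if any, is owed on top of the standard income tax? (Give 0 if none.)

188,505 Ft

Tentative minimum tax:
  Adjusted income: 674,500 Ft + 101,000 Ft + 81,500 Ft + 40,500 Ft + 172,500 Ft = 1,070,000 Ft
  Exemption: 94,000 Ft − 25% × (1,070,000 Ft − 720,000 Ft) = 94,000 Ft − 87,500 Ft = 6,500 Ft
  Base: 1,070,000 Ft − 6,500 Ft = 1,063,500 Ft
  1,063,500 Ft × 28% = 297,780 Ft

Standard income tax:
  221,000 Ft × 14% = 30,940 Ft
  289,000 Ft × 23% = 66,470 Ft
  164,500 Ft × 37% = 60,865 Ft
  → 158,275 Ft
  Less jobs credit 49,000 Ft → 109,275 Ft

Excess of tentative minimum tax over standard income tax: 297,780 Ft − 109,275 Ft = 188,505 Ft.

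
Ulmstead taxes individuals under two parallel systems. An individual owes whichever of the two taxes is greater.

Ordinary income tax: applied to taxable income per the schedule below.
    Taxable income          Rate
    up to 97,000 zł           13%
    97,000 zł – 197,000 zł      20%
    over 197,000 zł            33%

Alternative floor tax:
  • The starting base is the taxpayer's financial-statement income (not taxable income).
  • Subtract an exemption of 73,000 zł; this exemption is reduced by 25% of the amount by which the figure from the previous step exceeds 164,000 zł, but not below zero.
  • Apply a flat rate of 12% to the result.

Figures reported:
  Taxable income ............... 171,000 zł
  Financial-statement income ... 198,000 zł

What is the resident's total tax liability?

Alternative floor tax:
  Base (financial-statement income): 198,000 zł
  Exemption: 73,000 zł − 25% × (198,000 zł − 164,000 zł) = 73,000 zł − 8,500 zł = 64,500 zł
  Base: 198,000 zł − 64,500 zł = 133,500 zł
  133,500 zł × 12% = 16,020 zł

Ordinary income tax:
  97,000 zł × 13% = 12,610 zł
  74,000 zł × 20% = 14,800 zł
  → 27,410 zł

27,410 zł > 16,020 zł, so the ordinary income tax governs.

27,410 zł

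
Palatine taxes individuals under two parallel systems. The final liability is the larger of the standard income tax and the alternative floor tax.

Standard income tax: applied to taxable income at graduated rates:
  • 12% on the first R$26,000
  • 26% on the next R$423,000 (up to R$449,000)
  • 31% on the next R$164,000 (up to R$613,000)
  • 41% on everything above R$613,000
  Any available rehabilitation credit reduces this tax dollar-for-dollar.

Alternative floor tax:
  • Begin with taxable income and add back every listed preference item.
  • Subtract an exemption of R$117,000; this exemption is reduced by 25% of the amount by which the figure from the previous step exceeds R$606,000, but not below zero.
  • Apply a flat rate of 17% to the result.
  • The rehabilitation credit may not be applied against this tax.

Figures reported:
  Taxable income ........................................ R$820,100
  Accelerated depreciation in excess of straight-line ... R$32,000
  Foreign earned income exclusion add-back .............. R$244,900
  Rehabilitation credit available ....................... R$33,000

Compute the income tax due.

R$215,851

Standard income tax:
  R$26,000 × 12% = R$3,120
  R$423,000 × 26% = R$109,980
  R$164,000 × 31% = R$50,840
  R$207,100 × 41% = R$84,911
  → R$248,851
  Less rehabilitation credit R$33,000 → R$215,851

Alternative floor tax:
  Adjusted income: R$820,100 + R$32,000 + R$244,900 = R$1,097,000
  Exemption: 25% × (R$1,097,000 − R$606,000) = R$122,750 ≥ R$117,000, so the exemption is fully phased out
  Base: R$1,097,000 − R$0 = R$1,097,000
  R$1,097,000 × 17% = R$186,490

R$215,851 > R$186,490, so the standard income tax governs.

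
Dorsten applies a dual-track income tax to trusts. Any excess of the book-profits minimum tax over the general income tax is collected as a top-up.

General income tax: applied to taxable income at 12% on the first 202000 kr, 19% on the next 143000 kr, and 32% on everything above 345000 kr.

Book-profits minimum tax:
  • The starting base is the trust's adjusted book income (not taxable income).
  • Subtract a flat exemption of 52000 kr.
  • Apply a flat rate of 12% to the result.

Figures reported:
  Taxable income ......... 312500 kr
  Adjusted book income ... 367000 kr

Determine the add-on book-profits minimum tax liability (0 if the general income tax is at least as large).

Book-profits minimum tax:
  Base (adjusted book income): 367000 kr
  Less exemption 52000 kr → base 315000 kr
  315000 kr × 12% = 37800 kr

General income tax:
  202000 kr × 12% = 24240 kr
  110500 kr × 19% = 20995 kr
  → 45235 kr

37800 kr ≤ 45235 kr, so no add-on is due.

0 kr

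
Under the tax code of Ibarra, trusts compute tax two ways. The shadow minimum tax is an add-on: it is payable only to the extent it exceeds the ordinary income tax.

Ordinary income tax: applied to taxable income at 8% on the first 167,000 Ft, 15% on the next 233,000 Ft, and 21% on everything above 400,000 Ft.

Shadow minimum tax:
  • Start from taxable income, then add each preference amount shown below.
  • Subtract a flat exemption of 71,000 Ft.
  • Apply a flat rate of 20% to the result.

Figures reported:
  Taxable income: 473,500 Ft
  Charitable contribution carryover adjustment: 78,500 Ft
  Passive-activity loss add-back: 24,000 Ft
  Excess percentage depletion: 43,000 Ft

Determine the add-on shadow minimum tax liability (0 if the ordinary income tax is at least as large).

45,855 Ft

Ordinary income tax:
  167,000 Ft × 8% = 13,360 Ft
  233,000 Ft × 15% = 34,950 Ft
  73,500 Ft × 21% = 15,435 Ft
  → 63,745 Ft

Shadow minimum tax:
  Adjusted income: 473,500 Ft + 78,500 Ft + 24,000 Ft + 43,000 Ft = 619,000 Ft
  Less exemption 71,000 Ft → base 548,000 Ft
  548,000 Ft × 20% = 109,600 Ft

Excess of shadow minimum tax over ordinary income tax: 109,600 Ft − 63,745 Ft = 45,855 Ft.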